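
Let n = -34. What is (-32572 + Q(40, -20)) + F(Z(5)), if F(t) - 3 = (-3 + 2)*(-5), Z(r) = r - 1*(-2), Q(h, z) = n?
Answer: -32598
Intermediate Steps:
Q(h, z) = -34
Z(r) = 2 + r (Z(r) = r + 2 = 2 + r)
F(t) = 8 (F(t) = 3 + (-3 + 2)*(-5) = 3 - 1*(-5) = 3 + 5 = 8)
(-32572 + Q(40, -20)) + F(Z(5)) = (-32572 - 34) + 8 = -32606 + 8 = -32598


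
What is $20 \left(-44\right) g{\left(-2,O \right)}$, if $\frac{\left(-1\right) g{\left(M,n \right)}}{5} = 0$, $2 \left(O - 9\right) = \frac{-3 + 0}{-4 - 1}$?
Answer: $0$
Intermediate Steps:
$O = \frac{93}{10}$ ($O = 9 + \frac{\left(-3 + 0\right) \frac{1}{-4 - 1}}{2} = 9 + \frac{\left(-3\right) \frac{1}{-5}}{2} = 9 + \frac{\left(-3\right) \left(- \frac{1}{5}\right)}{2} = 9 + \frac{1}{2} \cdot \frac{3}{5} = 9 + \frac{3}{10} = \frac{93}{10} \approx 9.3$)
$g{\left(M,n \right)} = 0$ ($g{\left(M,n \right)} = \left(-5\right) 0 = 0$)
$20 \left(-44\right) g{\left(-2,O \right)} = 20 \left(-44\right) 0 = \left(-880\right) 0 = 0$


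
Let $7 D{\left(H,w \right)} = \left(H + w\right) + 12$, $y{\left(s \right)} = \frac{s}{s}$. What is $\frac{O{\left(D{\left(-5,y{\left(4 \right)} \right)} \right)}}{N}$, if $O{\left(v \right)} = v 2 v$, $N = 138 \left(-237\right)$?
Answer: $- \frac{64}{801297} \approx -7.987 \cdot 10^{-5}$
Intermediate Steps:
$y{\left(s \right)} = 1$
$N = -32706$
$D{\left(H,w \right)} = \frac{12}{7} + \frac{H}{7} + \frac{w}{7}$ ($D{\left(H,w \right)} = \frac{\left(H + w\right) + 12}{7} = \frac{12 + H + w}{7} = \frac{12}{7} + \frac{H}{7} + \frac{w}{7}$)
$O{\left(v \right)} = 2 v^{2}$ ($O{\left(v \right)} = 2 v v = 2 v^{2}$)
$\frac{O{\left(D{\left(-5,y{\left(4 \right)} \right)} \right)}}{N} = \frac{2 \left(\frac{12}{7} + \frac{1}{7} \left(-5\right) + \frac{1}{7} \cdot 1\right)^{2}}{-32706} = 2 \left(\frac{12}{7} - \frac{5}{7} + \frac{1}{7}\right)^{2} \left(- \frac{1}{32706}\right) = 2 \left(\frac{8}{7}\right)^{2} \left(- \frac{1}{32706}\right) = 2 \cdot \frac{64}{49} \left(- \frac{1}{32706}\right) = \frac{128}{49} \left(- \frac{1}{32706}\right) = - \frac{64}{801297}$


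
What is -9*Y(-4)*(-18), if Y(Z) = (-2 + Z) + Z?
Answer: -1620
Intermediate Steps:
Y(Z) = -2 + 2*Z
-9*Y(-4)*(-18) = -9*(-2 + 2*(-4))*(-18) = -9*(-2 - 8)*(-18) = -9*(-10)*(-18) = 90*(-18) = -1620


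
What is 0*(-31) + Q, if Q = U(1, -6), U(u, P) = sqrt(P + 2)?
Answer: 2*I ≈ 2.0*I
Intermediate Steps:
U(u, P) = sqrt(2 + P)
Q = 2*I (Q = sqrt(2 - 6) = sqrt(-4) = 2*I ≈ 2.0*I)
0*(-31) + Q = 0*(-31) + 2*I = 0 + 2*I = 2*I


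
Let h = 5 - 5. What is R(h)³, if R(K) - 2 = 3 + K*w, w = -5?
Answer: 125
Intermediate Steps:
h = 0
R(K) = 5 - 5*K (R(K) = 2 + (3 + K*(-5)) = 2 + (3 - 5*K) = 5 - 5*K)
R(h)³ = (5 - 5*0)³ = (5 + 0)³ = 5³ = 125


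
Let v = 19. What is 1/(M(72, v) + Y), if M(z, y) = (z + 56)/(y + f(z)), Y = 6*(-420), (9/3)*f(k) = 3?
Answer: -5/12568 ≈ -0.00039784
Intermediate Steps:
f(k) = 1 (f(k) = (⅓)*3 = 1)
Y = -2520
M(z, y) = (56 + z)/(1 + y) (M(z, y) = (z + 56)/(y + 1) = (56 + z)/(1 + y))
1/(M(72, v) + Y) = 1/((56 + 72)/(1 + 19) - 2520) = 1/(128/20 - 2520) = 1/((1/20)*128 - 2520) = 1/(32/5 - 2520) = 1/(-12568/5) = -5/12568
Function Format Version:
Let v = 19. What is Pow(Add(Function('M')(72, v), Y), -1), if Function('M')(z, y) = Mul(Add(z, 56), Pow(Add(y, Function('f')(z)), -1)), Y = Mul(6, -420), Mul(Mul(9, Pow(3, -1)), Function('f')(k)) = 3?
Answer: Rational(-5, 12568) ≈ -0.00039784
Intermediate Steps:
Function('f')(k) = 1 (Function('f')(k) = Mul(Rational(1, 3), 3) = 1)
Y = -2520
Function('M')(z, y) = Mul(Pow(Add(1, y), -1), Add(56, z)) (Function('M')(z, y) = Mul(Add(z, 56), Pow(Add(y, 1), -1)) = Mul(Add(56, z), Pow(Add(1, y), -1)) = Mul(Pow(Add(1, y), -1), Add(56, z)))
Pow(Add(Function('M')(72, v), Y), -1) = Pow(Add(Mul(Pow(Add(1, 19), -1), Add(56, 72)), -2520), -1) = Pow(Add(Mul(Pow(20, -1), 128), -2520), -1) = Pow(Add(Mul(Rational(1, 20), 128), -2520), -1) = Pow(Add(Rational(32, 5), -2520), -1) = Pow(Rational(-12568, 5), -1) = Rational(-5, 12568)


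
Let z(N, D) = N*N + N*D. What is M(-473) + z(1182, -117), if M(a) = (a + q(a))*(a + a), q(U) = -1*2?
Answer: 1708180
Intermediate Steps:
q(U) = -2
z(N, D) = N² + D*N
M(a) = 2*a*(-2 + a) (M(a) = (a - 2)*(a + a) = (-2 + a)*(2*a) = 2*a*(-2 + a))
M(-473) + z(1182, -117) = 2*(-473)*(-2 - 473) + 1182*(-117 + 1182) = 2*(-473)*(-475) + 1182*1065 = 449350 + 1258830 = 1708180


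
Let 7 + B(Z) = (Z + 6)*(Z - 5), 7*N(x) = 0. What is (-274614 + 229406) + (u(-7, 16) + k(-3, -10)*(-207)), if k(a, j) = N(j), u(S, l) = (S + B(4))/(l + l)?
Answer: -180835/4 ≈ -45209.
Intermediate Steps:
N(x) = 0 (N(x) = (⅐)*0 = 0)
B(Z) = -7 + (-5 + Z)*(6 + Z) (B(Z) = -7 + (Z + 6)*(Z - 5) = -7 + (6 + Z)*(-5 + Z) = -7 + (-5 + Z)*(6 + Z))
u(S, l) = (-17 + S)/(2*l) (u(S, l) = (S + (-37 + 4 + 4²))/(l + l) = (S + (-37 + 4 + 16))/((2*l)) = (S - 17)*(1/(2*l)) = (-17 + S)*(1/(2*l)) = (-17 + S)/(2*l))
k(a, j) = 0
(-274614 + 229406) + (u(-7, 16) + k(-3, -10)*(-207)) = (-274614 + 229406) + ((½)*(-17 - 7)/16 + 0*(-207)) = -45208 + ((½)*(1/16)*(-24) + 0) = -45208 + (-¾ + 0) = -45208 - ¾ = -180835/4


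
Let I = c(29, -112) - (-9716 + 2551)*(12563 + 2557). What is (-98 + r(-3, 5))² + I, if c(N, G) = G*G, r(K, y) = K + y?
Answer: 108356560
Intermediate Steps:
c(N, G) = G²
I = 108347344 (I = (-112)² - (-9716 + 2551)*(12563 + 2557) = 12544 - (-7165)*15120 = 12544 - 1*(-108334800) = 12544 + 108334800 = 108347344)
(-98 + r(-3, 5))² + I = (-98 + (-3 + 5))² + 108347344 = (-98 + 2)² + 108347344 = (-96)² + 108347344 = 9216 + 108347344 = 108356560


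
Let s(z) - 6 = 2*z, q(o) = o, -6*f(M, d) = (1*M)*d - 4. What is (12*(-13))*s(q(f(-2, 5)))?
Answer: -1664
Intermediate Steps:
f(M, d) = ⅔ - M*d/6 (f(M, d) = -((1*M)*d - 4)/6 = -(M*d - 4)/6 = -(-4 + M*d)/6 = ⅔ - M*d/6)
s(z) = 6 + 2*z
(12*(-13))*s(q(f(-2, 5))) = (12*(-13))*(6 + 2*(⅔ - ⅙*(-2)*5)) = -156*(6 + 2*(⅔ + 5/3)) = -156*(6 + 2*(7/3)) = -156*(6 + 14/3) = -156*32/3 = -1664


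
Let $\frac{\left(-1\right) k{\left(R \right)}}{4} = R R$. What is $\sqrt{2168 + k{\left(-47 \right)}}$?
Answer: $2 i \sqrt{1667} \approx 81.658 i$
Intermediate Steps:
$k{\left(R \right)} = - 4 R^{2}$ ($k{\left(R \right)} = - 4 R R = - 4 R^{2}$)
$\sqrt{2168 + k{\left(-47 \right)}} = \sqrt{2168 - 4 \left(-47\right)^{2}} = \sqrt{2168 - 8836} = \sqrt{-6668} = 2 i \sqrt{1667}$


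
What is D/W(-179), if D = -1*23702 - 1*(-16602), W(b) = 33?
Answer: -7100/33 ≈ -215.15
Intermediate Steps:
D = -7100 (D = -23702 + 16602 = -7100)
D/W(-179) = -7100/33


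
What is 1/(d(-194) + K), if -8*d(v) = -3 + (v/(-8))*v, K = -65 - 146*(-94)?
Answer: 16/227959 ≈ 7.0188e-5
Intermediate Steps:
K = 13659 (K = -65 + 13724 = 13659)
d(v) = 3/8 + v²/64 (d(v) = -(-3 + (v/(-8))*v)/8 = -(-3 + (v*(-⅛))*v)/8 = -(-3 + (-v/8)*v)/8 = -(-3 - v²/8)/8 = 3/8 + v²/64)
1/(d(-194) + K) = 1/((3/8 + (1/64)*(-194)²) + 13659) = 1/((3/8 + (1/64)*37636) + 13659) = 1/((3/8 + 9409/16) + 13659) = 1/(9415/16 + 13659) = 1/(227959/16) = 16/227959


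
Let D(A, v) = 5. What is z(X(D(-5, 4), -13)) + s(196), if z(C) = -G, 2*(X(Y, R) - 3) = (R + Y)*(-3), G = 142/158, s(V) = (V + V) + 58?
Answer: 35479/79 ≈ 449.10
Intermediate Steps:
s(V) = 58 + 2*V (s(V) = 2*V + 58 = 58 + 2*V)
G = 71/79 (G = 142*(1/158) = 71/79 ≈ 0.89873)
X(Y, R) = 3 - 3*R/2 - 3*Y/2 (X(Y, R) = 3 + ((R + Y)*(-3))/2 = 3 + (-3*R - 3*Y)/2 = 3 + (-3*R/2 - 3*Y/2) = 3 - 3*R/2 - 3*Y/2)
z(C) = -71/79 (z(C) = -1*71/79 = -71/79)
z(X(D(-5, 4), -13)) + s(196) = -71/79 + (58 + 2*196) = -71/79 + (58 + 392) = -71/79 + 450 = 35479/79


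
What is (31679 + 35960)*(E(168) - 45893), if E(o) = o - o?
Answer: -3104156627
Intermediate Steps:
E(o) = 0
(31679 + 35960)*(E(168) - 45893) = (31679 + 35960)*(0 - 45893) = 67639*(-45893) = -3104156627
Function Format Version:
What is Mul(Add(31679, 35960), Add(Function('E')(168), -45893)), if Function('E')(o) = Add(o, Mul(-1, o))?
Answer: -3104156627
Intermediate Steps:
Function('E')(o) = 0
Mul(Add(31679, 35960), Add(Function('E')(168), -45893)) = Mul(Add(31679, 35960), Add(0, -45893)) = Mul(67639, -45893) = -3104156627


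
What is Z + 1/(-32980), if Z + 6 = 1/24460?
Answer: -121003407/20167270 ≈ -6.0000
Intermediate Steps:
Z = -146759/24460 (Z = -6 + 1/24460 = -146759/24460 ≈ -6.0000)
Z + 1/(-32980) = -146759/24460 + 1/(-32980) = -146759/24460 - 1/32980 = -121003407/20167270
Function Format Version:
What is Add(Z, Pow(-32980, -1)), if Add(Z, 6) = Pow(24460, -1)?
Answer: Rational(-121003407, 20167270) ≈ -6.0000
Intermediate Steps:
Z = Rational(-146759, 24460) (Z = Add(-6, Pow(24460, -1)) = Add(-6, Rational(1, 24460)) = Rational(-146759, 24460) ≈ -6.0000)
Add(Z, Pow(-32980, -1)) = Add(Rational(-146759, 24460), Pow(-32980, -1)) = Add(Rational(-146759, 24460), Rational(-1, 32980)) = Rational(-121003407, 20167270)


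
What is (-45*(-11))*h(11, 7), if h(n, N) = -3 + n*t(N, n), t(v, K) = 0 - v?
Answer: -39600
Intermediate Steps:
t(v, K) = -v
h(n, N) = -3 - N*n (h(n, N) = -3 + n*(-N) = -3 - N*n)
(-45*(-11))*h(11, 7) = (-45*(-11))*(-3 - 1*7*11) = 495*(-3 - 77) = 495*(-80) = -39600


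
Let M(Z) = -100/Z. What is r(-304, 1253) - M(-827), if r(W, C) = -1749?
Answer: -1446523/827 ≈ -1749.1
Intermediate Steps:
r(-304, 1253) - M(-827) = -1749 - (-100)/(-827) = -1749 - (-100)*(-1)/827 = -1749 - 1*100/827 = -1749 - 100/827 = -1446523/827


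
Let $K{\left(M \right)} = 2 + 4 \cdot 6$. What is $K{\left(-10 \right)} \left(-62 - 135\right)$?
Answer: $-5122$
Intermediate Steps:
$K{\left(M \right)} = 26$ ($K{\left(M \right)} = 2 + 24 = 26$)
$K{\left(-10 \right)} \left(-62 - 135\right) = 26 \left(-62 - 135\right) = 26 \left(-197\right) = -5122$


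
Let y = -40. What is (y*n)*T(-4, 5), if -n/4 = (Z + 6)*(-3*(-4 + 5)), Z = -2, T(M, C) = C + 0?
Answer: -9600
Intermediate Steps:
T(M, C) = C
n = 48 (n = -4*(-2 + 6)*(-3*(-4 + 5)) = -16*(-3*1) = -16*(-3) = -4*(-12) = 48)
(y*n)*T(-4, 5) = -40*48*5 = -1920*5 = -9600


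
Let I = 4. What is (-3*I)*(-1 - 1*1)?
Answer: 24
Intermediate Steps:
(-3*I)*(-1 - 1*1) = (-3*4)*(-1 - 1*1) = -12*(-1 - 1) = -12*(-2) = 24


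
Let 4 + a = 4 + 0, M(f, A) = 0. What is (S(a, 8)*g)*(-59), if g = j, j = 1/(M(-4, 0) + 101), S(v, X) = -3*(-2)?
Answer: -354/101 ≈ -3.5050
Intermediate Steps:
a = 0 (a = -4 + (4 + 0) = -4 + 4 = 0)
S(v, X) = 6
j = 1/101 (j = 1/(0 + 101) = 1/101 ≈ 0.0099010)
g = 1/101 ≈ 0.0099010
(S(a, 8)*g)*(-59) = (6*(1/101))*(-59) = (6/101)*(-59) = -354/101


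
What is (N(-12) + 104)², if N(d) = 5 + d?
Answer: 9409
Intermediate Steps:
(N(-12) + 104)² = ((5 - 12) + 104)² = (-7 + 104)² = 97² = 9409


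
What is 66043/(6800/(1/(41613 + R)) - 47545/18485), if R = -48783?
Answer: -244160971/180250941509 ≈ -0.0013546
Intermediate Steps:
66043/(6800/(1/(41613 + R)) - 47545/18485) = 66043/(6800/(1/(41613 - 48783)) - 47545/18485) = 66043/(6800/(1/(-7170)) - 47545*1/18485) = 66043/(6800/(-1/7170) - 9509/3697) = 66043/(6800*(-7170) - 9509/3697) = 66043/(-48756000 - 9509/3697) = 66043/(-180250941509/3697) = 66043*(-3697/180250941509) = -244160971/180250941509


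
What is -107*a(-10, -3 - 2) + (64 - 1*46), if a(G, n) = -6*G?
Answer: -6402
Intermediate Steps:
-107*a(-10, -3 - 2) + (64 - 1*46) = -(-642)*(-10) + (64 - 1*46) = -107*60 + (64 - 46) = -6420 + 18 = -6402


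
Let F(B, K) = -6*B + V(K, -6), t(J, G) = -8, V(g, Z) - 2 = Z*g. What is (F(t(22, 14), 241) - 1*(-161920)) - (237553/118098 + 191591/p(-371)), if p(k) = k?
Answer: 7055794385347/43814358 ≈ 1.6104e+5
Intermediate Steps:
V(g, Z) = 2 + Z*g
F(B, K) = 2 - 6*B - 6*K (F(B, K) = -6*B + (2 - 6*K) = 2 - 6*B - 6*K)
(F(t(22, 14), 241) - 1*(-161920)) - (237553/118098 + 191591/p(-371)) = ((2 - 6*(-8) - 6*241) - 1*(-161920)) - (237553/118098 + 191591/(-371)) = ((2 + 48 - 1446) + 161920) - (237553*(1/118098) + 191591*(-1/371)) = (-1396 + 161920) - (237553/118098 - 191591/371) = 160524 - 1*(-22538381755/43814358) = 160524 + 22538381755/43814358 = 7055794385347/43814358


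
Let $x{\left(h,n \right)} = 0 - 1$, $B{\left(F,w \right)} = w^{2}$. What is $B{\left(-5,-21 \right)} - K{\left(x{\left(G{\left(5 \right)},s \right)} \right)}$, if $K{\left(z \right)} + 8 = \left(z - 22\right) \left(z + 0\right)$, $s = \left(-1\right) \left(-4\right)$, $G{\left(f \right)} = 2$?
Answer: $426$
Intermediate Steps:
$s = 4$
$x{\left(h,n \right)} = -1$ ($x{\left(h,n \right)} = 0 - 1 = -1$)
$K{\left(z \right)} = -8 + z \left(-22 + z\right)$ ($K{\left(z \right)} = -8 + \left(z - 22\right) \left(z + 0\right) = -8 + \left(-22 + z\right) z = -8 + z \left(-22 + z\right)$)
$B{\left(-5,-21 \right)} - K{\left(x{\left(G{\left(5 \right)},s \right)} \right)} = \left(-21\right)^{2} - \left(-8 + \left(-1\right)^{2} - -22\right) = 441 - \left(-8 + 1 + 22\right) = 441 - 15 = 426$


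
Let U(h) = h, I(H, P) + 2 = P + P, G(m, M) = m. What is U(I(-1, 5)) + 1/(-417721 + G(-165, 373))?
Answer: 3343087/417886 ≈ 8.0000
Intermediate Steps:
I(H, P) = -2 + 2*P (I(H, P) = -2 + (P + P) = -2 + 2*P)
U(I(-1, 5)) + 1/(-417721 + G(-165, 373)) = (-2 + 2*5) + 1/(-417721 - 165) = (-2 + 10) + 1/(-417886) = 8 - 1/417886 = 3343087/417886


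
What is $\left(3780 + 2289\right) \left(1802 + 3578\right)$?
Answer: $32651220$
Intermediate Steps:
$\left(3780 + 2289\right) \left(1802 + 3578\right) = 6069 \cdot 5380 = 32651220$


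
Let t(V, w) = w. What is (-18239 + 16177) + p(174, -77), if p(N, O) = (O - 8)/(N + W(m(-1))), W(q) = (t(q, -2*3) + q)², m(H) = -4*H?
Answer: -367121/178 ≈ -2062.5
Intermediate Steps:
W(q) = (-6 + q)² (W(q) = (-2*3 + q)² = (-6 + q)²)
p(N, O) = (-8 + O)/(4 + N) (p(N, O) = (O - 8)/(N + (-6 - 4*(-1))²) = (-8 + O)/(N + (-6 + 4)²) = (-8 + O)/(N + (-2)²) = (-8 + O)/(N + 4) = (-8 + O)/(4 + N))
(-18239 + 16177) + p(174, -77) = (-18239 + 16177) + (-8 - 77)/(4 + 174) = -2062 - 85/178 = -367121/178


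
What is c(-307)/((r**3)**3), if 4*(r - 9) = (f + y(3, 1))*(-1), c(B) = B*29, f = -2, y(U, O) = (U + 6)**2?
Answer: 2333868032/502592611936843 ≈ 4.6437e-6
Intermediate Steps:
y(U, O) = (6 + U)**2
c(B) = 29*B
r = -43/4 (r = 9 + ((-2 + (6 + 3)**2)*(-1))/4 = 9 + ((-2 + 9**2)*(-1))/4 = 9 + ((-2 + 81)*(-1))/4 = 9 + (79*(-1))/4 = 9 + (1/4)*(-79) = 9 - 79/4 = -43/4 ≈ -10.750)
c(-307)/((r**3)**3) = (29*(-307))/(((-43/4)**3)**3) = -8903/((-79507/64)**3) = -8903/(-502592611936843/262144) = -8903*(-262144/502592611936843) = 2333868032/502592611936843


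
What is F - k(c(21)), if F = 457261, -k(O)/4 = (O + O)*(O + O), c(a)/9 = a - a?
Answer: 457261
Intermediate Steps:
c(a) = 0 (c(a) = 9*(a - a) = 9*0 = 0)
k(O) = -16*O**2 (k(O) = -4*(O + O)*(O + O) = -4*2*O*2*O = -16*O**2)
F - k(c(21)) = 457261 - (-16)*0**2 = 457261 - (-16)*0 = 457261 - 1*0 = 457261 + 0 = 457261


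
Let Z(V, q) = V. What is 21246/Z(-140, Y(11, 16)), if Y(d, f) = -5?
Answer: -10623/70 ≈ -151.76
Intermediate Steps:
21246/Z(-140, Y(11, 16)) = 21246/(-140) = 21246*(-1/140) = -10623/70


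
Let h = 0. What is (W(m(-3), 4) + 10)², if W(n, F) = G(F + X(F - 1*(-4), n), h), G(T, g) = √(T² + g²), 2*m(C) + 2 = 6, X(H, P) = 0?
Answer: 196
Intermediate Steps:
m(C) = 2 (m(C) = -1 + (½)*6 = -1 + 3 = 2)
W(n, F) = √(F²) (W(n, F) = √((F + 0)² + 0²) = √(F² + 0) = √(F²))
(W(m(-3), 4) + 10)² = (√(4²) + 10)² = (√16 + 10)² = (4 + 10)² = 14² = 196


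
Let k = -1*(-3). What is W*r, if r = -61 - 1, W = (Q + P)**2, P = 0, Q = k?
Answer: -558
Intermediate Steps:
k = 3
Q = 3
W = 9 (W = (3 + 0)**2 = 3**2 = 9)
r = -62
W*r = 9*(-62) = -558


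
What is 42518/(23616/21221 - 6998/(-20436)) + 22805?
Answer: 2345114192377/45080081 ≈ 52021.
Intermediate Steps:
42518/(23616/21221 - 6998/(-20436)) + 22805 = 42518/(23616*(1/21221) - 6998*(-1/20436)) + 22805 = 42518/(23616/21221 + 3499/10218) + 22805 = 42518/(315560567/216836178) + 22805 = 42518*(216836178/315560567) + 22805 = 1317062945172/45080081 + 22805 = 2345114192377/45080081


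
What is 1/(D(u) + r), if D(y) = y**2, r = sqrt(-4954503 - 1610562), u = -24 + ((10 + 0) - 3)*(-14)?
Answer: 14884/228098521 - I*sqrt(6565065)/228098521 ≈ 6.5253e-5 - 1.1233e-5*I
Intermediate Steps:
u = -122 (u = -24 + (10 - 3)*(-14) = -24 + 7*(-14) = -24 - 98 = -122)
r = I*sqrt(6565065) (r = sqrt(-6565065) = I*sqrt(6565065) ≈ 2562.2*I)
1/(D(u) + r) = 1/((-122)**2 + I*sqrt(6565065)) = 1/(14884 + I*sqrt(6565065))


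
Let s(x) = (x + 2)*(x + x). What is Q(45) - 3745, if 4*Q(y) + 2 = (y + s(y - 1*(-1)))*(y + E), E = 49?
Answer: 101088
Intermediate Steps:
s(x) = 2*x*(2 + x) (s(x) = (2 + x)*(2*x) = 2*x*(2 + x))
Q(y) = -1/2 + (49 + y)*(y + 2*(1 + y)*(3 + y))/4 (Q(y) = -1/2 + ((y + 2*(y - 1*(-1))*(2 + (y - 1*(-1))))*(y + 49))/4 = -1/2 + ((y + 2*(y + 1)*(2 + (y + 1)))*(49 + y))/4 = -1/2 + ((y + 2*(1 + y)*(2 + (1 + y)))*(49 + y))/4 = -1/2 + ((y + 2*(1 + y)*(3 + y))*(49 + y))/4 = -1/2 + ((49 + y)*(y + 2*(1 + y)*(3 + y)))/4 = -1/2 + (49 + y)*(y + 2*(1 + y)*(3 + y))/4)
Q(45) - 3745 = (73 + (1/2)*45**3 + (107/4)*45**2 + (447/4)*45) - 3745 = (73 + (1/2)*91125 + (107/4)*2025 + 20115/4) - 3745 = (73 + 91125/2 + 216675/4 + 20115/4) - 3745 = 104833 - 3745 = 101088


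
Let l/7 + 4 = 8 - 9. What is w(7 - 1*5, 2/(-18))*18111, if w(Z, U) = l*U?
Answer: 211295/3 ≈ 70432.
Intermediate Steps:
l = -35 (l = -28 + 7*(8 - 9) = -28 + 7*(-1) = -28 - 7 = -35)
w(Z, U) = -35*U
w(7 - 1*5, 2/(-18))*18111 = -70/(-18)*18111 = -70*(-1)/18*18111 = -35*(-⅑)*18111 = (35/9)*18111 = 211295/3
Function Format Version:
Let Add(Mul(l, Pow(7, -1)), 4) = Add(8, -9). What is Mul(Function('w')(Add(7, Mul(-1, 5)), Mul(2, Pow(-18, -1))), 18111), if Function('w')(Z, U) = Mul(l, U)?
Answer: Rational(211295, 3) ≈ 70432.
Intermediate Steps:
l = -35 (l = Add(-28, Mul(7, Add(8, -9))) = Add(-28, Mul(7, -1)) = Add(-28, -7) = -35)
Function('w')(Z, U) = Mul(-35, U)
Mul(Function('w')(Add(7, Mul(-1, 5)), Mul(2, Pow(-18, -1))), 18111) = Mul(Mul(-35, Mul(2, Pow(-18, -1))), 18111) = Mul(Mul(-35, Mul(2, Rational(-1, 18))), 18111) = Mul(Mul(-35, Rational(-1, 9)), 18111) = Mul(Rational(35, 9), 18111) = Rational(211295, 3)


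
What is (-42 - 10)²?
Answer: 2704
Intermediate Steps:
(-42 - 10)² = (-52)² = 2704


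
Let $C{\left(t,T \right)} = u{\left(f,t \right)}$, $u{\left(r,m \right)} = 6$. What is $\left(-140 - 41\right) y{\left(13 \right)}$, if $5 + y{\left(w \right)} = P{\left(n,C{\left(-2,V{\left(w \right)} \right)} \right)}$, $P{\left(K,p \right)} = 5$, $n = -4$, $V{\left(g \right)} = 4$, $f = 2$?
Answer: $0$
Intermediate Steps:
$C{\left(t,T \right)} = 6$
$y{\left(w \right)} = 0$ ($y{\left(w \right)} = -5 + 5 = 0$)
$\left(-140 - 41\right) y{\left(13 \right)} = \left(-140 - 41\right) 0 = \left(-181\right) 0 = 0$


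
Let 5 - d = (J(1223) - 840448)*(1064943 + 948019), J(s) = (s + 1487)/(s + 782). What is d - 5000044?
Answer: 678404648636333/401 ≈ 1.6918e+12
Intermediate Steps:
J(s) = (1487 + s)/(782 + s)
d = 678406653653977/401 (d = 5 - ((1487 + 1223)/(782 + 1223) - 840448)*(1064943 + 948019) = 5 - (2710/2005 - 840448)*2012962 = 5 - ((1/2005)*2710 - 840448)*2012962 = 5 - (542/401 - 840448)*2012962 = 5 - (-337019106)*2012962/401 = 5 - 1*(-678406653651972/401) = 5 + 678406653651972/401 = 678406653653977/401 ≈ 1.6918e+12)
d - 5000044 = 678406653653977/401 - 5000044 = 678404648636333/401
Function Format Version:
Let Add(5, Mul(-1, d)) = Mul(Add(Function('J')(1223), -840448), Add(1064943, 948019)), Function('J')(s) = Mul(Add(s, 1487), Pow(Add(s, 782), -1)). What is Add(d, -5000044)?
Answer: Rational(678404648636333, 401) ≈ 1.6918e+12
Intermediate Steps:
Function('J')(s) = Mul(Pow(Add(782, s), -1), Add(1487, s)) (Function('J')(s) = Mul(Add(1487, s), Pow(Add(782, s), -1)) = Mul(Pow(Add(782, s), -1), Add(1487, s)))
d = Rational(678406653653977, 401) (d = Add(5, Mul(-1, Mul(Add(Mul(Pow(Add(782, 1223), -1), Add(1487, 1223)), -840448), Add(1064943, 948019)))) = Add(5, Mul(-1, Mul(Add(Mul(Pow(2005, -1), 2710), -840448), 2012962))) = Add(5, Mul(-1, Mul(Add(Mul(Rational(1, 2005), 2710), -840448), 2012962))) = Add(5, Mul(-1, Mul(Add(Rational(542, 401), -840448), 2012962))) = Add(5, Mul(-1, Mul(Rational(-337019106, 401), 2012962))) = Add(5, Mul(-1, Rational(-678406653651972, 401))) = Add(5, Rational(678406653651972, 401)) = Rational(678406653653977, 401) ≈ 1.6918e+12)
Add(d, -5000044) = Add(Rational(678406653653977, 401), -5000044) = Rational(678404648636333, 401)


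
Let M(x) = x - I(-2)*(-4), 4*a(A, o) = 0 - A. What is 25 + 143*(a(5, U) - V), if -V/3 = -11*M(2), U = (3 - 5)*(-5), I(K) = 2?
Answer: -189375/4 ≈ -47344.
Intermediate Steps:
U = 10 (U = -2*(-5) = 10)
a(A, o) = -A/4 (a(A, o) = (0 - A)/4 = (-A)/4 = -A/4)
M(x) = 8 + x (M(x) = x - 2*(-4) = x - 1*(-8) = x + 8 = 8 + x)
V = 330 (V = -(-33)*(8 + 2) = -(-33)*10 = -3*(-110) = 330)
25 + 143*(a(5, U) - V) = 25 + 143*(-1/4*5 - 1*330) = 25 + 143*(-5/4 - 330) = 25 + 143*(-1325/4) = 25 - 189475/4 = -189375/4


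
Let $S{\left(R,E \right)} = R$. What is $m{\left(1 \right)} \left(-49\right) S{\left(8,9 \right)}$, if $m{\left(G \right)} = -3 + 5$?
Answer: $-784$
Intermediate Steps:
$m{\left(G \right)} = 2$
$m{\left(1 \right)} \left(-49\right) S{\left(8,9 \right)} = 2 \left(-49\right) 8 = \left(-98\right) 8 = -784$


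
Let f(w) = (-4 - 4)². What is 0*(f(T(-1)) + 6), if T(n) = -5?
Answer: 0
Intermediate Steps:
f(w) = 64 (f(w) = (-8)² = 64)
0*(f(T(-1)) + 6) = 0*(64 + 6) = 0*70 = 0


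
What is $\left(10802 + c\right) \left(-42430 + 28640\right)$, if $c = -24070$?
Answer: $182965720$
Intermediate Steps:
$\left(10802 + c\right) \left(-42430 + 28640\right) = \left(10802 - 24070\right) \left(-42430 + 28640\right) = \left(-13268\right) \left(-13790\right) = 182965720$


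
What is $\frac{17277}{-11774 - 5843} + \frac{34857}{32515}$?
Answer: $\frac{52314114}{572816755} \approx 0.091328$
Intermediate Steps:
$\frac{17277}{-11774 - 5843} + \frac{34857}{32515} = \frac{17277}{-17617} + 34857 \cdot \frac{1}{32515} = 17277 \left(- \frac{1}{17617}\right) + \frac{34857}{32515} = - \frac{17277}{17617} + \frac{34857}{32515} = \frac{52314114}{572816755}$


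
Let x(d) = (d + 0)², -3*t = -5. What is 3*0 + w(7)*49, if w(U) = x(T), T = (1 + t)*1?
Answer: 3136/9 ≈ 348.44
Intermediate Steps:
t = 5/3 (t = -⅓*(-5) = 5/3 ≈ 1.6667)
T = 8/3 (T = (1 + 5/3)*1 = (8/3)*1 = 8/3 ≈ 2.6667)
x(d) = d²
w(U) = 64/9 (w(U) = (8/3)² = 64/9)
3*0 + w(7)*49 = 3*0 + (64/9)*49 = 0 + 3136/9 = 3136/9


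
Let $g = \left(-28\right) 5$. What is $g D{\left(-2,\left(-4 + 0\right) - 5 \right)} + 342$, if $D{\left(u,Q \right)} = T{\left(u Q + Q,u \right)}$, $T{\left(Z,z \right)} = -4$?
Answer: $902$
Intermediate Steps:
$D{\left(u,Q \right)} = -4$
$g = -140$
$g D{\left(-2,\left(-4 + 0\right) - 5 \right)} + 342 = \left(-140\right) \left(-4\right) + 342 = 560 + 342 = 902$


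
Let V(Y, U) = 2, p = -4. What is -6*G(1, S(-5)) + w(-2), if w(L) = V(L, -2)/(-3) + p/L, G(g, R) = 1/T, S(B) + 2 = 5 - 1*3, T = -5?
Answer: 38/15 ≈ 2.5333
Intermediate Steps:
S(B) = 0 (S(B) = -2 + (5 - 1*3) = -2 + (5 - 3) = -2 + 2 = 0)
G(g, R) = -⅕ (G(g, R) = 1/(-5) = -⅕)
w(L) = -⅔ - 4/L (w(L) = 2/(-3) - 4/L = 2*(-⅓) - 4/L = -⅔ - 4/L)
-6*G(1, S(-5)) + w(-2) = -6*(-⅕) + (-⅔ - 4/(-2)) = 6/5 + (-⅔ - 4*(-½)) = 6/5 + (-⅔ + 2) = 6/5 + 4/3 = 38/15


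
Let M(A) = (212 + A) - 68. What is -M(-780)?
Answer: 636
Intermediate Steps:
M(A) = 144 + A
-M(-780) = -(144 - 780) = -1*(-636) = 636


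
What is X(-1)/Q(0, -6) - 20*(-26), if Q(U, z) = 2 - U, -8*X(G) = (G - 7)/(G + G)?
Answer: 2079/4 ≈ 519.75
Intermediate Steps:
X(G) = -(-7 + G)/(16*G) (X(G) = -(G - 7)/(8*(G + G)) = -(-7 + G)/(8*(2*G)) = -(-7 + G)*1/(2*G)/8 = -(-7 + G)/(16*G))
X(-1)/Q(0, -6) - 20*(-26) = ((1/16)*(7 - 1*(-1))/(-1))/(2 - 1*0) - 20*(-26) = ((1/16)*(-1)*(7 + 1))/(2 + 0) + 520 = ((1/16)*(-1)*8)/2 + 520 = -½*½ + 520 = -¼ + 520 = 2079/4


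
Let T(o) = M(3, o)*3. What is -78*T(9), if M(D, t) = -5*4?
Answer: 4680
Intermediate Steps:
M(D, t) = -20
T(o) = -60 (T(o) = -20*3 = -60)
-78*T(9) = -78*(-60) = 4680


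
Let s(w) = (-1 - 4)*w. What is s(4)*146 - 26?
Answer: -2946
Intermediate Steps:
s(w) = -5*w
s(4)*146 - 26 = -5*4*146 - 26 = -20*146 - 26 = -2920 - 26 = -2946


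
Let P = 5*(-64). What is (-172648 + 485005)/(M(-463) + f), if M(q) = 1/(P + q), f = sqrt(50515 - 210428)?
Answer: -244575531/98040901258 - 191502640773*I*sqrt(159913)/98040901258 ≈ -0.0024946 - 781.1*I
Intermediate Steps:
f = I*sqrt(159913) (f = sqrt(-159913) = I*sqrt(159913) ≈ 399.89*I)
P = -320
M(q) = 1/(-320 + q)
(-172648 + 485005)/(M(-463) + f) = (-172648 + 485005)/(1/(-320 - 463) + I*sqrt(159913)) = 312357/(1/(-783) + I*sqrt(159913)) = 312357/(-1/783 + I*sqrt(159913))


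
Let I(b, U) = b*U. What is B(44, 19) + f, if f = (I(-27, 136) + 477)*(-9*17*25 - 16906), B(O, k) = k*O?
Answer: 66236381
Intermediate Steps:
I(b, U) = U*b
B(O, k) = O*k
f = 66235545 (f = (136*(-27) + 477)*(-9*17*25 - 16906) = (-3672 + 477)*(-153*25 - 16906) = -3195*(-3825 - 16906) = -3195*(-20731) = 66235545)
B(44, 19) + f = 44*19 + 66235545 = 836 + 66235545 = 66236381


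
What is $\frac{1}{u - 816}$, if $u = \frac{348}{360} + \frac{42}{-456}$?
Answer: $- \frac{1140}{929243} \approx -0.0012268$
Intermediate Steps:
$u = \frac{997}{1140}$ ($u = 348 \cdot \frac{1}{360} + 42 \left(- \frac{1}{456}\right) = \frac{29}{30} - \frac{7}{76} = \frac{997}{1140} \approx 0.87456$)
$\frac{1}{u - 816} = \frac{1}{\frac{997}{1140} - 816} = \frac{1}{- \frac{929243}{1140}} = - \frac{1140}{929243}$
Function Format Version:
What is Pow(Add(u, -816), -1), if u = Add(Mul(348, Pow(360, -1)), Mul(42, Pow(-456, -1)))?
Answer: Rational(-1140, 929243) ≈ -0.0012268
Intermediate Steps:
u = Rational(997, 1140) (u = Add(Mul(348, Rational(1, 360)), Mul(42, Rational(-1, 456))) = Add(Rational(29, 30), Rational(-7, 76)) = Rational(997, 1140) ≈ 0.87456)
Pow(Add(u, -816), -1) = Pow(Add(Rational(997, 1140), -816), -1) = Pow(Rational(-929243, 1140), -1) = Rational(-1140, 929243)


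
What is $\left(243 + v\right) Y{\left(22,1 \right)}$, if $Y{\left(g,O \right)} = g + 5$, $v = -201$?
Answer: $1134$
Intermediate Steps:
$Y{\left(g,O \right)} = 5 + g$
$\left(243 + v\right) Y{\left(22,1 \right)} = \left(243 - 201\right) \left(5 + 22\right) = 42 \cdot 27 = 1134$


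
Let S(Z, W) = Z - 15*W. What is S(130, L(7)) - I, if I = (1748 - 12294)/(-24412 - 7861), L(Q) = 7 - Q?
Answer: 4184944/32273 ≈ 129.67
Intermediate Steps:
I = 10546/32273 (I = -10546/(-32273) = -10546*(-1/32273) = 10546/32273 ≈ 0.32677)
S(130, L(7)) - I = (130 - 15*(7 - 1*7)) - 1*10546/32273 = (130 - 15*(7 - 7)) - 10546/32273 = (130 - 15*0) - 10546/32273 = (130 + 0) - 10546/32273 = 130 - 10546/32273 = 4184944/32273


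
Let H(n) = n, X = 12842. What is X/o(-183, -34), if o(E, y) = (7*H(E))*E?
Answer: 12842/234423 ≈ 0.054781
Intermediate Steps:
o(E, y) = 7*E² (o(E, y) = (7*E)*E = 7*E²)
X/o(-183, -34) = 12842/((7*(-183)²)) = 12842/((7*33489)) = 12842/234423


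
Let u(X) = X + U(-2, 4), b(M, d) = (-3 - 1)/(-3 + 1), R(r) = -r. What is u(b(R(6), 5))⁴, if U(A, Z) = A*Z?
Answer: 1296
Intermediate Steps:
b(M, d) = 2 (b(M, d) = -4/(-2) = -4*(-½) = 2)
u(X) = -8 + X (u(X) = X - 2*4 = X - 8 = -8 + X)
u(b(R(6), 5))⁴ = (-8 + 2)⁴ = (-6)⁴ = 1296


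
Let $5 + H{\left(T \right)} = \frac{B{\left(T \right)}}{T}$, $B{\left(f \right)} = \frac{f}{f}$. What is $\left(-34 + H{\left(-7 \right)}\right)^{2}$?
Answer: $\frac{75076}{49} \approx 1532.2$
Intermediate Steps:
$B{\left(f \right)} = 1$
$H{\left(T \right)} = -5 + \frac{1}{T}$ ($H{\left(T \right)} = -5 + 1 \frac{1}{T} = -5 + \frac{1}{T}$)
$\left(-34 + H{\left(-7 \right)}\right)^{2} = \left(-34 - \left(5 - \frac{1}{-7}\right)\right)^{2} = \left(-34 - \frac{36}{7}\right)^{2} = \left(- \frac{274}{7}\right)^{2} = \frac{75076}{49}$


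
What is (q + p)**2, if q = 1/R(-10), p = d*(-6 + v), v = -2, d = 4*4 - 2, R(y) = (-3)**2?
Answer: 1014049/81 ≈ 12519.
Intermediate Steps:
R(y) = 9
d = 14 (d = 16 - 2 = 14)
p = -112 (p = 14*(-6 - 2) = 14*(-8) = -112)
q = 1/9 ≈ 0.11111
(q + p)**2 = (1/9 - 112)**2 = (-1007/9)**2 = 1014049/81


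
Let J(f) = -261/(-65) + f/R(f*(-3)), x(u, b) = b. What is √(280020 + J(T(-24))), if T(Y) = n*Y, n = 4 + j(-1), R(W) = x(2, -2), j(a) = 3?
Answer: √1183456365/65 ≈ 529.25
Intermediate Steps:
R(W) = -2
n = 7 (n = 4 + 3 = 7)
T(Y) = 7*Y
J(f) = 261/65 - f/2 (J(f) = -261/(-65) + f/(-2) = -261*(-1/65) + f*(-½) = 261/65 - f/2)
√(280020 + J(T(-24))) = √(280020 + (261/65 - 7*(-24)/2)) = √(280020 + (261/65 - ½*(-168))) = √(280020 + (261/65 + 84)) = √(280020 + 5721/65) = √(18207021/65) = √1183456365/65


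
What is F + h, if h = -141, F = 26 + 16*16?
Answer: 141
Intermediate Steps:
F = 282 (F = 26 + 256 = 282)
F + h = 282 - 141 = 141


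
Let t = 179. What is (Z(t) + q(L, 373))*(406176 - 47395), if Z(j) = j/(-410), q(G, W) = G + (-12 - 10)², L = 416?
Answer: 132325967201/410 ≈ 3.2275e+8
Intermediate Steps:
q(G, W) = 484 + G (q(G, W) = G + (-22)² = G + 484 = 484 + G)
Z(j) = -j/410 (Z(j) = j*(-1/410) = -j/410)
(Z(t) + q(L, 373))*(406176 - 47395) = (-1/410*179 + (484 + 416))*(406176 - 47395) = (-179/410 + 900)*358781 = (368821/410)*358781 = 132325967201/410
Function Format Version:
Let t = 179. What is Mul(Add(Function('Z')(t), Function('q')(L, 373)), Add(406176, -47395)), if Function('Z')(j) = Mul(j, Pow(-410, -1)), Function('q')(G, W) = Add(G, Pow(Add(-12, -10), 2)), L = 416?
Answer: Rational(132325967201, 410) ≈ 3.2275e+8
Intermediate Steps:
Function('q')(G, W) = Add(484, G) (Function('q')(G, W) = Add(G, Pow(-22, 2)) = Add(G, 484) = Add(484, G))
Function('Z')(j) = Mul(Rational(-1, 410), j) (Function('Z')(j) = Mul(j, Rational(-1, 410)) = Mul(Rational(-1, 410), j))
Mul(Add(Function('Z')(t), Function('q')(L, 373)), Add(406176, -47395)) = Mul(Add(Mul(Rational(-1, 410), 179), Add(484, 416)), Add(406176, -47395)) = Mul(Add(Rational(-179, 410), 900), 358781) = Mul(Rational(368821, 410), 358781) = Rational(132325967201, 410)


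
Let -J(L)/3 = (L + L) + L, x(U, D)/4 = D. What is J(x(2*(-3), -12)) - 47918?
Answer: -47486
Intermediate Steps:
x(U, D) = 4*D
J(L) = -9*L (J(L) = -3*((L + L) + L) = -3*(2*L + L) = -9*L)
J(x(2*(-3), -12)) - 47918 = -36*(-12) - 47918 = -9*(-48) - 47918 = 432 - 47918 = -47486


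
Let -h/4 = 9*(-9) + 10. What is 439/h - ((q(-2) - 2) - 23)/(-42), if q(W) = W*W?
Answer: 297/284 ≈ 1.0458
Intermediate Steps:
q(W) = W**2
h = 284 (h = -4*(9*(-9) + 10) = -4*(-81 + 10) = -4*(-71) = 284)
439/h - ((q(-2) - 2) - 23)/(-42) = 439/284 - (((-2)**2 - 2) - 23)/(-42) = 439*(1/284) - ((4 - 2) - 23)*(-1/42) = 439/284 - (2 - 23)*(-1/42) = 439/284 - 1*(-21)*(-1/42) = 439/284 + 21*(-1/42) = 439/284 - 1/2 = 297/284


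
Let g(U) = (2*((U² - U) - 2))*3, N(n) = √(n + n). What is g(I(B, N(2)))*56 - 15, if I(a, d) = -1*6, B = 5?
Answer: 13425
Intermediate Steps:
N(n) = √2*√n (N(n) = √(2*n) = √2*√n)
I(a, d) = -6
g(U) = -12 - 6*U + 6*U² (g(U) = (2*(-2 + U² - U))*3 = (-4 - 2*U + 2*U²)*3 = -12 - 6*U + 6*U²)
g(I(B, N(2)))*56 - 15 = (-12 - 6*(-6) + 6*(-6)²)*56 - 15 = (-12 + 36 + 6*36)*56 - 15 = (-12 + 36 + 216)*56 - 15 = 240*56 - 15 = 13440 - 15 = 13425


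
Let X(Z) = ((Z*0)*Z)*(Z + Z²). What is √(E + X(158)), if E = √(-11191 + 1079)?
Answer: 2*2^(¾)*79^(¼)*√I ≈ 7.0908 + 7.0908*I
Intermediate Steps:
E = 8*I*√158 (E = √(-10112) = 8*I*√158 ≈ 100.56*I)
X(Z) = 0 (X(Z) = (0*Z)*(Z + Z²) = 0*(Z + Z²) = 0)
√(E + X(158)) = √(8*I*√158 + 0) = √(8*I*√158) = 2*2^(¾)*79^(¼)*√I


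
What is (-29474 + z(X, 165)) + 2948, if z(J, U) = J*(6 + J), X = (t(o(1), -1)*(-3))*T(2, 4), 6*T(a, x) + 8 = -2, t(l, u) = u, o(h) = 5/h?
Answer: -26531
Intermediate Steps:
T(a, x) = -5/3 (T(a, x) = -4/3 + (⅙)*(-2) = -4/3 - ⅓ = -5/3)
X = -5 (X = -1*(-3)*(-5/3) = 3*(-5/3) = -5)
(-29474 + z(X, 165)) + 2948 = (-29474 - 5*(6 - 5)) + 2948 = (-29474 - 5*1) + 2948 = (-29474 - 5) + 2948 = -29479 + 2948 = -26531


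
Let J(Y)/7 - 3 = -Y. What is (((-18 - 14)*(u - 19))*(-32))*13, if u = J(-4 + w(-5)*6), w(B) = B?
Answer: 3194880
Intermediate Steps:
J(Y) = 21 - 7*Y (J(Y) = 21 + 7*(-Y) = 21 - 7*Y)
u = 259 (u = 21 - 7*(-4 - 5*6) = 21 - 7*(-4 - 30) = 21 - 7*(-34) = 21 + 238 = 259)
(((-18 - 14)*(u - 19))*(-32))*13 = (((-18 - 14)*(259 - 19))*(-32))*13 = (-32*240*(-32))*13 = -7680*(-32)*13 = 245760*13 = 3194880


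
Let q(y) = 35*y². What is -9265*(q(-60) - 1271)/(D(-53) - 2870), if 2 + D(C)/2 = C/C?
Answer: 1155614185/2872 ≈ 4.0237e+5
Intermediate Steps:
D(C) = -2 (D(C) = -4 + 2*(C/C) = -4 + 2*1 = -4 + 2 = -2)
-9265*(q(-60) - 1271)/(D(-53) - 2870) = -9265*(35*(-60)² - 1271)/(-2 - 2870) = -9265/((-2872/(35*3600 - 1271))) = -9265/((-2872/(126000 - 1271))) = -9265/((-2872/124729)) = -9265/((-2872*1/124729)) = -9265/(-2872/124729) = -9265*(-124729/2872) = 1155614185/2872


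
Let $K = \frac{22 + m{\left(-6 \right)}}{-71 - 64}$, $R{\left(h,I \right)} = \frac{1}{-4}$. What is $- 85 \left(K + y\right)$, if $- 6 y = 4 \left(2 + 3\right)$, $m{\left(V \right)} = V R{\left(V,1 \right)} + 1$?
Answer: $\frac{16133}{54} \approx 298.76$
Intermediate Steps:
$R{\left(h,I \right)} = - \frac{1}{4}$
$m{\left(V \right)} = 1 - \frac{V}{4}$ ($m{\left(V \right)} = V \left(- \frac{1}{4}\right) + 1 = - \frac{V}{4} + 1 = 1 - \frac{V}{4}$)
$K = - \frac{49}{270}$ ($K = \frac{22 + \left(1 - - \frac{3}{2}\right)}{-71 - 64} = \frac{22 + \left(1 + \frac{3}{2}\right)}{-135} = \left(22 + \frac{5}{2}\right) \left(- \frac{1}{135}\right) = \frac{49}{2} \left(- \frac{1}{135}\right) = - \frac{49}{270} \approx -0.18148$)
$y = - \frac{10}{3}$ ($y = - \frac{4 \left(2 + 3\right)}{6} = - \frac{4 \cdot 5}{6} = \left(- \frac{1}{6}\right) 20 = - \frac{10}{3} \approx -3.3333$)
$- 85 \left(K + y\right) = - 85 \left(- \frac{49}{270} - \frac{10}{3}\right) = \left(-85\right) \left(- \frac{949}{270}\right) = \frac{16133}{54}$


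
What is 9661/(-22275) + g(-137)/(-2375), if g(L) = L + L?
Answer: -673661/2116125 ≈ -0.31835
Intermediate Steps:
g(L) = 2*L
9661/(-22275) + g(-137)/(-2375) = 9661/(-22275) + (2*(-137))/(-2375) = 9661*(-1/22275) - 274*(-1/2375) = -9661/22275 + 274/2375 = -673661/2116125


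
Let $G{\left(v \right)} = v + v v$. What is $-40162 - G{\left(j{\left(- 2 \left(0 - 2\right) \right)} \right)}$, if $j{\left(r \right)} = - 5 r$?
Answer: $-40542$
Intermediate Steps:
$G{\left(v \right)} = v + v^{2}$
$-40162 - G{\left(j{\left(- 2 \left(0 - 2\right) \right)} \right)} = -40162 - - 5 \left(- 2 \left(0 - 2\right)\right) \left(1 - 5 \left(- 2 \left(0 - 2\right)\right)\right) = -40162 - - 5 \left(\left(-2\right) \left(-2\right)\right) \left(1 - 5 \left(\left(-2\right) \left(-2\right)\right)\right) = -40162 - \left(-5\right) 4 \left(1 - 20\right) = -40162 - - 20 \left(1 - 20\right) = -40162 - \left(-20\right) \left(-19\right) = -40162 - 380 = -40542$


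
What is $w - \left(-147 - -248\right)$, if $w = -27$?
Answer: $-128$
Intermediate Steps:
$w - \left(-147 - -248\right) = -27 - \left(-147 - -248\right) = -27 - \left(-147 + 248\right) = -27 - 101 = -128$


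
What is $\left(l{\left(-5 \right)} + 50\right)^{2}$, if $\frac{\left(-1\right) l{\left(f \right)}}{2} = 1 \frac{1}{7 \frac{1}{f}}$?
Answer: $\frac{129600}{49} \approx 2644.9$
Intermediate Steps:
$l{\left(f \right)} = - \frac{2 f}{7}$ ($l{\left(f \right)} = - 2 \cdot 1 \frac{1}{7 \frac{1}{f}} = - 2 \cdot 1 \frac{f}{7} = - 2 \frac{f}{7} = - \frac{2 f}{7}$)
$\left(l{\left(-5 \right)} + 50\right)^{2} = \left(\left(- \frac{2}{7}\right) \left(-5\right) + 50\right)^{2} = \left(\frac{10}{7} + 50\right)^{2} = \left(\frac{360}{7}\right)^{2} = \frac{129600}{49}$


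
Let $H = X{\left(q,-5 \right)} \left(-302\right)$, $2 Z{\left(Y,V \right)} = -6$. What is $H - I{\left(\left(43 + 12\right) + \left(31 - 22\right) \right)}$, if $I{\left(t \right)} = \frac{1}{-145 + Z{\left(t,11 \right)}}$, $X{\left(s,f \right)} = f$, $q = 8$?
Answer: $\frac{223481}{148} \approx 1510.0$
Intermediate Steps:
$Z{\left(Y,V \right)} = -3$ ($Z{\left(Y,V \right)} = \frac{1}{2} \left(-6\right) = -3$)
$H = 1510$ ($H = \left(-5\right) \left(-302\right) = 1510$)
$I{\left(t \right)} = - \frac{1}{148}$ ($I{\left(t \right)} = \frac{1}{-145 - 3} = \frac{1}{-148} = - \frac{1}{148}$)
$H - I{\left(\left(43 + 12\right) + \left(31 - 22\right) \right)} = 1510 - - \frac{1}{148} = 1510 + \frac{1}{148} = \frac{223481}{148}$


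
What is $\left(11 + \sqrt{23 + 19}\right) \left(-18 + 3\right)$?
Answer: $-165 - 15 \sqrt{42} \approx -262.21$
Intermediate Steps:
$\left(11 + \sqrt{23 + 19}\right) \left(-18 + 3\right) = \left(11 + \sqrt{42}\right) \left(-15\right) = -165 - 15 \sqrt{42}$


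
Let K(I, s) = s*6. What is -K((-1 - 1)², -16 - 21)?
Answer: 222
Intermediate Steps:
K(I, s) = 6*s
-K((-1 - 1)², -16 - 21) = -6*(-16 - 21) = -6*(-37) = -1*(-222) = 222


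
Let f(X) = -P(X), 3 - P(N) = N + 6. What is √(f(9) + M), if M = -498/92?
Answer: √13938/46 ≈ 2.5665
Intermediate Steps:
P(N) = -3 - N (P(N) = 3 - (N + 6) = 3 - (6 + N) = 3 + (-6 - N) = -3 - N)
M = -249/46 (M = -498*1/92 = -249/46 ≈ -5.4130)
f(X) = 3 + X (f(X) = -(-3 - X) = 3 + X)
√(f(9) + M) = √((3 + 9) - 249/46) = √(12 - 249/46) = √(303/46) = √13938/46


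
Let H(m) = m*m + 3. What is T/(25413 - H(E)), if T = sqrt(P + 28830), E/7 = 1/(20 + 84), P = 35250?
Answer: 129792*sqrt(445)/274834511 ≈ 0.0099622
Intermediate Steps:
E = 7/104 (E = 7/(20 + 84) = 7/104 ≈ 0.067308)
T = 12*sqrt(445) (T = sqrt(35250 + 28830) = sqrt(64080) = 12*sqrt(445) ≈ 253.14)
H(m) = 3 + m**2 (H(m) = m**2 + 3 = 3 + m**2)
T/(25413 - H(E)) = (12*sqrt(445))/(25413 - (3 + (7/104)**2)) = (12*sqrt(445))/(25413 - (3 + 49/10816)) = (12*sqrt(445))/(25413 - 1*32497/10816) = (12*sqrt(445))/(25413 - 32497/10816) = (12*sqrt(445))/(274834511/10816) = (12*sqrt(445))*(10816/274834511) = 129792*sqrt(445)/274834511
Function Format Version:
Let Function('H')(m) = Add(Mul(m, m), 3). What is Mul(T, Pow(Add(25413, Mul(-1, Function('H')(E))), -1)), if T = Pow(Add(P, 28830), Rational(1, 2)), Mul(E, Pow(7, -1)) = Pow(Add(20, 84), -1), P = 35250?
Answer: Mul(Rational(129792, 274834511), Pow(445, Rational(1, 2))) ≈ 0.0099622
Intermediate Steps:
E = Rational(7, 104) (E = Mul(7, Pow(Add(20, 84), -1)) = Mul(7, Pow(104, -1)) = Mul(7, Rational(1, 104)) = Rational(7, 104) ≈ 0.067308)
T = Mul(12, Pow(445, Rational(1, 2))) (T = Pow(Add(35250, 28830), Rational(1, 2)) = Pow(64080, Rational(1, 2)) = Mul(12, Pow(445, Rational(1, 2))) ≈ 253.14)
Function('H')(m) = Add(3, Pow(m, 2)) (Function('H')(m) = Add(Pow(m, 2), 3) = Add(3, Pow(m, 2)))
Mul(T, Pow(Add(25413, Mul(-1, Function('H')(E))), -1)) = Mul(Mul(12, Pow(445, Rational(1, 2))), Pow(Add(25413, Mul(-1, Add(3, Pow(Rational(7, 104), 2)))), -1)) = Mul(Mul(12, Pow(445, Rational(1, 2))), Pow(Add(25413, Mul(-1, Add(3, Rational(49, 10816)))), -1)) = Mul(Mul(12, Pow(445, Rational(1, 2))), Pow(Add(25413, Mul(-1, Rational(32497, 10816))), -1)) = Mul(Mul(12, Pow(445, Rational(1, 2))), Pow(Add(25413, Rational(-32497, 10816)), -1)) = Mul(Mul(12, Pow(445, Rational(1, 2))), Pow(Rational(274834511, 10816), -1)) = Mul(Mul(12, Pow(445, Rational(1, 2))), Rational(10816, 274834511)) = Mul(Rational(129792, 274834511), Pow(445, Rational(1, 2)))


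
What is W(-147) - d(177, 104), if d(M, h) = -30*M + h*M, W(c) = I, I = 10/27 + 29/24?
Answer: -2828827/216 ≈ -13096.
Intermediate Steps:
I = 341/216 (I = 10*(1/27) + 29*(1/24) = 10/27 + 29/24 = 341/216 ≈ 1.5787)
W(c) = 341/216
d(M, h) = -30*M + M*h
W(-147) - d(177, 104) = 341/216 - 177*(-30 + 104) = 341/216 - 177*74 = 341/216 - 1*13098 = 341/216 - 13098 = -2828827/216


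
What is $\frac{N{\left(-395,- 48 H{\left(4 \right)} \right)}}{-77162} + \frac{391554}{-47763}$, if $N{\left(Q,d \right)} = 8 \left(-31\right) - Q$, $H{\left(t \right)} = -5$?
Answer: $- \frac{1119263367}{136499578} \approx -8.1998$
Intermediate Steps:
$N{\left(Q,d \right)} = -248 - Q$
$\frac{N{\left(-395,- 48 H{\left(4 \right)} \right)}}{-77162} + \frac{391554}{-47763} = \frac{-248 - -395}{-77162} + \frac{391554}{-47763} = \left(-248 + 395\right) \left(- \frac{1}{77162}\right) + 391554 \left(- \frac{1}{47763}\right) = 147 \left(- \frac{1}{77162}\right) - \frac{14502}{1769} = - \frac{147}{77162} - \frac{14502}{1769} = - \frac{1119263367}{136499578}$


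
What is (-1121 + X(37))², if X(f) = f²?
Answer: 61504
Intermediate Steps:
(-1121 + X(37))² = (-1121 + 37²)² = (-1121 + 1369)² = 248² = 61504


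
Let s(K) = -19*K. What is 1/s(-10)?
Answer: 1/190 ≈ 0.0052632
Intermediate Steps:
1/s(-10) = 1/(-19*(-10)) = 1/190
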